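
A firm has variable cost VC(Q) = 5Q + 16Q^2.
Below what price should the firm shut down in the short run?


AVC(Q) = VC(Q)/Q = 5 + 16Q
AVC is increasing in Q, so minimum AVC is at Q -> 0+.
Min AVC = 5
The firm should shut down if P < 5.

5


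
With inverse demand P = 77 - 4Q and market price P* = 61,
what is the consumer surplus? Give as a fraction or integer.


Maximum willingness to pay (at Q=0): P_max = 77
Quantity demanded at P* = 61:
Q* = (77 - 61)/4 = 4
CS = (1/2) * Q* * (P_max - P*)
CS = (1/2) * 4 * (77 - 61)
CS = (1/2) * 4 * 16 = 32

32


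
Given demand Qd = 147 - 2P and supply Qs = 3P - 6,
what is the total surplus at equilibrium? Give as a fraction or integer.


Find equilibrium: 147 - 2P = 3P - 6
147 + 6 = 5P
P* = 153/5 = 153/5
Q* = 3*153/5 - 6 = 429/5
Inverse demand: P = 147/2 - Q/2, so P_max = 147/2
Inverse supply: P = 2 + Q/3, so P_min = 2
CS = (1/2) * 429/5 * (147/2 - 153/5) = 184041/100
PS = (1/2) * 429/5 * (153/5 - 2) = 61347/50
TS = CS + PS = 184041/100 + 61347/50 = 61347/20

61347/20


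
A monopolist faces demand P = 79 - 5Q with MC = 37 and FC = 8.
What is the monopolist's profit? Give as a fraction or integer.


MR = MC: 79 - 10Q = 37
Q* = 21/5
P* = 79 - 5*21/5 = 58
Profit = (P* - MC)*Q* - FC
= (58 - 37)*21/5 - 8
= 21*21/5 - 8
= 441/5 - 8 = 401/5

401/5


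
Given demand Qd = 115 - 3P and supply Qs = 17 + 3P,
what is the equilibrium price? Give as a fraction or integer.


At equilibrium, Qd = Qs.
115 - 3P = 17 + 3P
115 - 17 = 3P + 3P
98 = 6P
P* = 98/6 = 49/3

49/3


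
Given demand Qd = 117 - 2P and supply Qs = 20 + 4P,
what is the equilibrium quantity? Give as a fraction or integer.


First find equilibrium price:
117 - 2P = 20 + 4P
P* = 97/6 = 97/6
Then substitute into demand:
Q* = 117 - 2 * 97/6 = 254/3

254/3


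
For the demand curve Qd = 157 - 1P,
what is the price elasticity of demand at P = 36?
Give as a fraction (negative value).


dQ/dP = -1
At P = 36: Q = 157 - 1*36 = 121
E = (dQ/dP)(P/Q) = (-1)(36/121) = -36/121

-36/121


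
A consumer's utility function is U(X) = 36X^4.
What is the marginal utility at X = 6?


MU = dU/dX = 36*4*X^(4-1)
MU = 144*X^3
At X = 6:
MU = 144 * 6^3
MU = 144 * 216 = 31104

31104


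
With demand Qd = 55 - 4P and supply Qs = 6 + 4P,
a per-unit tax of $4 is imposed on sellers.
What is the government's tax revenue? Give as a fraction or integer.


With tax on sellers, new supply: Qs' = 6 + 4(P - 4)
= 4P - 10
New equilibrium quantity:
Q_new = 45/2
Tax revenue = tax * Q_new = 4 * 45/2 = 90

90


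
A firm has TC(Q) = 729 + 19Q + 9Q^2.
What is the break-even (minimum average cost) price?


AC(Q) = 729/Q + 19 + 9Q
To minimize: dAC/dQ = -729/Q^2 + 9 = 0
Q^2 = 729/9 = 81
Q* = 9
Min AC = 729/9 + 19 + 9*9
Min AC = 81 + 19 + 81 = 181

181


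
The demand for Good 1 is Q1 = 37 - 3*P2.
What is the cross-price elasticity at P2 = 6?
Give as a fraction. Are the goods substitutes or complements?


dQ1/dP2 = -3
At P2 = 6: Q1 = 37 - 3*6 = 19
Exy = (dQ1/dP2)(P2/Q1) = -3 * 6 / 19 = -18/19
Since Exy < 0, the goods are complements.

-18/19 (complements)


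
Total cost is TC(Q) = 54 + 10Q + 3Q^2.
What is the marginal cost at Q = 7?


MC = dTC/dQ = 10 + 2*3*Q
At Q = 7:
MC = 10 + 6*7
MC = 10 + 42 = 52

52


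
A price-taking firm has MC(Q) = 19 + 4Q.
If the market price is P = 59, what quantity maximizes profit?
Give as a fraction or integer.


In perfect competition, profit is maximized where P = MC.
59 = 19 + 4Q
40 = 4Q
Q* = 40/4 = 10

10


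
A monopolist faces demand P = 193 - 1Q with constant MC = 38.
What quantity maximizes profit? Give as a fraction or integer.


TR = P*Q = (193 - 1Q)Q = 193Q - 1Q^2
MR = dTR/dQ = 193 - 2Q
Set MR = MC:
193 - 2Q = 38
155 = 2Q
Q* = 155/2 = 155/2

155/2


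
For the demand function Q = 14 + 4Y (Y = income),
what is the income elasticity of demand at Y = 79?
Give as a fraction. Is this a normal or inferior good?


dQ/dY = 4
At Y = 79: Q = 14 + 4*79 = 330
Ey = (dQ/dY)(Y/Q) = 4 * 79 / 330 = 158/165
Since Ey > 0, this is a normal good.

158/165 (normal good)


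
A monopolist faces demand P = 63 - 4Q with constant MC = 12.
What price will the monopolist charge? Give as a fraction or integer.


MR = 63 - 8Q
Set MR = MC: 63 - 8Q = 12
Q* = 51/8
Substitute into demand:
P* = 63 - 4*51/8 = 75/2

75/2


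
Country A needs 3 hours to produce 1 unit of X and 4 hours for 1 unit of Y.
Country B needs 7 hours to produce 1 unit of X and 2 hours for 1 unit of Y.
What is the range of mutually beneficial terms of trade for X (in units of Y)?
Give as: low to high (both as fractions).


Opportunity cost of X for Country A = hours_X / hours_Y = 3/4 = 3/4 units of Y
Opportunity cost of X for Country B = hours_X / hours_Y = 7/2 = 7/2 units of Y
Terms of trade must be between the two opportunity costs.
Range: 3/4 to 7/2

3/4 to 7/2


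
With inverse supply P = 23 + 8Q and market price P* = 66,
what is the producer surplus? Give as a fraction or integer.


Minimum supply price (at Q=0): P_min = 23
Quantity supplied at P* = 66:
Q* = (66 - 23)/8 = 43/8
PS = (1/2) * Q* * (P* - P_min)
PS = (1/2) * 43/8 * (66 - 23)
PS = (1/2) * 43/8 * 43 = 1849/16

1849/16


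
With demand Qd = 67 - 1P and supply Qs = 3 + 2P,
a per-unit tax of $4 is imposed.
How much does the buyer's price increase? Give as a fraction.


With a per-unit tax, the buyer's price increase depends on relative slopes.
Supply slope: d = 2, Demand slope: b = 1
Buyer's price increase = d * tax / (b + d)
= 2 * 4 / (1 + 2)
= 8 / 3 = 8/3

8/3


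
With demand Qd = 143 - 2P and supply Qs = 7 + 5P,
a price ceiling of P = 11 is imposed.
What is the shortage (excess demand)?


At P = 11:
Qd = 143 - 2*11 = 121
Qs = 7 + 5*11 = 62
Shortage = Qd - Qs = 121 - 62 = 59

59


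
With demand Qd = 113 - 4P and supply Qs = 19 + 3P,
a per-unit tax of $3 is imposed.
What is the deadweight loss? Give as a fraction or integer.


Pre-tax equilibrium quantity: Q* = 415/7
Post-tax equilibrium quantity: Q_tax = 379/7
Reduction in quantity: Q* - Q_tax = 36/7
DWL = (1/2) * tax * (Q* - Q_tax)
DWL = (1/2) * 3 * 36/7 = 54/7

54/7


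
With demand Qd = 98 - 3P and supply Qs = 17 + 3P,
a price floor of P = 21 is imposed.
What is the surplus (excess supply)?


At P = 21:
Qd = 98 - 3*21 = 35
Qs = 17 + 3*21 = 80
Surplus = Qs - Qd = 80 - 35 = 45

45


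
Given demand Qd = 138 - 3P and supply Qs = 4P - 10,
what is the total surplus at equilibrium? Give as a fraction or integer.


Find equilibrium: 138 - 3P = 4P - 10
138 + 10 = 7P
P* = 148/7 = 148/7
Q* = 4*148/7 - 10 = 522/7
Inverse demand: P = 46 - Q/3, so P_max = 46
Inverse supply: P = 5/2 + Q/4, so P_min = 5/2
CS = (1/2) * 522/7 * (46 - 148/7) = 45414/49
PS = (1/2) * 522/7 * (148/7 - 5/2) = 68121/98
TS = CS + PS = 45414/49 + 68121/98 = 22707/14

22707/14


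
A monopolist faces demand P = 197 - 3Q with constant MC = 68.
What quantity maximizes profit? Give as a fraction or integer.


TR = P*Q = (197 - 3Q)Q = 197Q - 3Q^2
MR = dTR/dQ = 197 - 6Q
Set MR = MC:
197 - 6Q = 68
129 = 6Q
Q* = 129/6 = 43/2

43/2


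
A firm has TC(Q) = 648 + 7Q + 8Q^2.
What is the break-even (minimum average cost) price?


AC(Q) = 648/Q + 7 + 8Q
To minimize: dAC/dQ = -648/Q^2 + 8 = 0
Q^2 = 648/8 = 81
Q* = 9
Min AC = 648/9 + 7 + 8*9
Min AC = 72 + 7 + 72 = 151

151


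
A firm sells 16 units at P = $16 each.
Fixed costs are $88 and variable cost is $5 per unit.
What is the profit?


Total Revenue = P * Q = 16 * 16 = $256
Total Cost = FC + VC*Q = 88 + 5*16 = $168
Profit = TR - TC = 256 - 168 = $88

$88


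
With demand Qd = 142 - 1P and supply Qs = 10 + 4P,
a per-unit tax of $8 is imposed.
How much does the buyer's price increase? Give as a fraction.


With a per-unit tax, the buyer's price increase depends on relative slopes.
Supply slope: d = 4, Demand slope: b = 1
Buyer's price increase = d * tax / (b + d)
= 4 * 8 / (1 + 4)
= 32 / 5 = 32/5

32/5


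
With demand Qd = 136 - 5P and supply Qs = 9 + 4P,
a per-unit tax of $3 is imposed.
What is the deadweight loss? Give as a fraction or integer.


Pre-tax equilibrium quantity: Q* = 589/9
Post-tax equilibrium quantity: Q_tax = 529/9
Reduction in quantity: Q* - Q_tax = 20/3
DWL = (1/2) * tax * (Q* - Q_tax)
DWL = (1/2) * 3 * 20/3 = 10

10


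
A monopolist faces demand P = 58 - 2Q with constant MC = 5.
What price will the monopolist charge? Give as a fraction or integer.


MR = 58 - 4Q
Set MR = MC: 58 - 4Q = 5
Q* = 53/4
Substitute into demand:
P* = 58 - 2*53/4 = 63/2

63/2


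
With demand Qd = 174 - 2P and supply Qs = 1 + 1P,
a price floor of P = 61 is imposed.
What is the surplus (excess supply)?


At P = 61:
Qd = 174 - 2*61 = 52
Qs = 1 + 1*61 = 62
Surplus = Qs - Qd = 62 - 52 = 10

10


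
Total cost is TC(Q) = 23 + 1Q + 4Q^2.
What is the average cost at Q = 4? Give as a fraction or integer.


TC(4) = 23 + 1*4 + 4*4^2
TC(4) = 23 + 4 + 64 = 91
AC = TC/Q = 91/4 = 91/4

91/4


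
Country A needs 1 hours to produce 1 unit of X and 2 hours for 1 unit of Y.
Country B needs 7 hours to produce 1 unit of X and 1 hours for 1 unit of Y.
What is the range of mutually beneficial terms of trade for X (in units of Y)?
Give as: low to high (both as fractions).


Opportunity cost of X for Country A = hours_X / hours_Y = 1/2 = 1/2 units of Y
Opportunity cost of X for Country B = hours_X / hours_Y = 7/1 = 7 units of Y
Terms of trade must be between the two opportunity costs.
Range: 1/2 to 7

1/2 to 7


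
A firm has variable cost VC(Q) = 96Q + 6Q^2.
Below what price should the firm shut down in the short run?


AVC(Q) = VC(Q)/Q = 96 + 6Q
AVC is increasing in Q, so minimum AVC is at Q -> 0+.
Min AVC = 96
The firm should shut down if P < 96.

96


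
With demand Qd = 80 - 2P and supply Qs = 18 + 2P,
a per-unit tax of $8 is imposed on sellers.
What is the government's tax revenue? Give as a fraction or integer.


With tax on sellers, new supply: Qs' = 18 + 2(P - 8)
= 2 + 2P
New equilibrium quantity:
Q_new = 41
Tax revenue = tax * Q_new = 8 * 41 = 328

328


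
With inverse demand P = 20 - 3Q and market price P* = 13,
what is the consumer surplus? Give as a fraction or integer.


Maximum willingness to pay (at Q=0): P_max = 20
Quantity demanded at P* = 13:
Q* = (20 - 13)/3 = 7/3
CS = (1/2) * Q* * (P_max - P*)
CS = (1/2) * 7/3 * (20 - 13)
CS = (1/2) * 7/3 * 7 = 49/6

49/6


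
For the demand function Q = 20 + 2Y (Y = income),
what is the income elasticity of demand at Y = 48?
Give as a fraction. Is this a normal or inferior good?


dQ/dY = 2
At Y = 48: Q = 20 + 2*48 = 116
Ey = (dQ/dY)(Y/Q) = 2 * 48 / 116 = 24/29
Since Ey > 0, this is a normal good.

24/29 (normal good)


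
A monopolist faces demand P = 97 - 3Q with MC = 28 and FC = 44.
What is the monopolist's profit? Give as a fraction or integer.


MR = MC: 97 - 6Q = 28
Q* = 23/2
P* = 97 - 3*23/2 = 125/2
Profit = (P* - MC)*Q* - FC
= (125/2 - 28)*23/2 - 44
= 69/2*23/2 - 44
= 1587/4 - 44 = 1411/4

1411/4


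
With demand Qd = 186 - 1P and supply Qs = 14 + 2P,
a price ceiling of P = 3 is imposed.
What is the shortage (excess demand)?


At P = 3:
Qd = 186 - 1*3 = 183
Qs = 14 + 2*3 = 20
Shortage = Qd - Qs = 183 - 20 = 163

163


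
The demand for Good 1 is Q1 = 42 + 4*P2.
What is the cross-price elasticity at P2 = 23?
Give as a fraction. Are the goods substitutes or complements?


dQ1/dP2 = 4
At P2 = 23: Q1 = 42 + 4*23 = 134
Exy = (dQ1/dP2)(P2/Q1) = 4 * 23 / 134 = 46/67
Since Exy > 0, the goods are substitutes.

46/67 (substitutes)


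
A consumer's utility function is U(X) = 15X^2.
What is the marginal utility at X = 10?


MU = dU/dX = 15*2*X^(2-1)
MU = 30*X^1
At X = 10:
MU = 30 * 10^1
MU = 30 * 10 = 300

300


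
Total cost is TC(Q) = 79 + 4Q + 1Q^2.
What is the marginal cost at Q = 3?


MC = dTC/dQ = 4 + 2*1*Q
At Q = 3:
MC = 4 + 2*3
MC = 4 + 6 = 10

10


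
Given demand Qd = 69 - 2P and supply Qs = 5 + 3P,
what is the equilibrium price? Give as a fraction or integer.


At equilibrium, Qd = Qs.
69 - 2P = 5 + 3P
69 - 5 = 2P + 3P
64 = 5P
P* = 64/5 = 64/5

64/5


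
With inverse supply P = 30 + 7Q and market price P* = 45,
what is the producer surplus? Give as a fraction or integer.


Minimum supply price (at Q=0): P_min = 30
Quantity supplied at P* = 45:
Q* = (45 - 30)/7 = 15/7
PS = (1/2) * Q* * (P* - P_min)
PS = (1/2) * 15/7 * (45 - 30)
PS = (1/2) * 15/7 * 15 = 225/14

225/14


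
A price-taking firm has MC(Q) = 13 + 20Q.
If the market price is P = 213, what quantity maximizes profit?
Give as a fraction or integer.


In perfect competition, profit is maximized where P = MC.
213 = 13 + 20Q
200 = 20Q
Q* = 200/20 = 10

10


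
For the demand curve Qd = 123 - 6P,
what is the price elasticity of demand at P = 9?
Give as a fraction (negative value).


dQ/dP = -6
At P = 9: Q = 123 - 6*9 = 69
E = (dQ/dP)(P/Q) = (-6)(9/69) = -18/23

-18/23


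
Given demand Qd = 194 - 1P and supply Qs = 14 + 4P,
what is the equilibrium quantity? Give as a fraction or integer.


First find equilibrium price:
194 - 1P = 14 + 4P
P* = 180/5 = 36
Then substitute into demand:
Q* = 194 - 1 * 36 = 158

158


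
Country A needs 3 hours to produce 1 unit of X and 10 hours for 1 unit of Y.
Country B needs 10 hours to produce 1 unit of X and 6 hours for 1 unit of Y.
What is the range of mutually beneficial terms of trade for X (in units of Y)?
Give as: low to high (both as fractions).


Opportunity cost of X for Country A = hours_X / hours_Y = 3/10 = 3/10 units of Y
Opportunity cost of X for Country B = hours_X / hours_Y = 10/6 = 5/3 units of Y
Terms of trade must be between the two opportunity costs.
Range: 3/10 to 5/3

3/10 to 5/3


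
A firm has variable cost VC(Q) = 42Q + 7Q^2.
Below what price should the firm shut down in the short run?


AVC(Q) = VC(Q)/Q = 42 + 7Q
AVC is increasing in Q, so minimum AVC is at Q -> 0+.
Min AVC = 42
The firm should shut down if P < 42.

42


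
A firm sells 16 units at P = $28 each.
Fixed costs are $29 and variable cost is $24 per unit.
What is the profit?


Total Revenue = P * Q = 28 * 16 = $448
Total Cost = FC + VC*Q = 29 + 24*16 = $413
Profit = TR - TC = 448 - 413 = $35

$35


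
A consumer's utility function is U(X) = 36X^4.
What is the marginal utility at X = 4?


MU = dU/dX = 36*4*X^(4-1)
MU = 144*X^3
At X = 4:
MU = 144 * 4^3
MU = 144 * 64 = 9216

9216


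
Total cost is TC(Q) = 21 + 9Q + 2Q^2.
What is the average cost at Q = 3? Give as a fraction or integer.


TC(3) = 21 + 9*3 + 2*3^2
TC(3) = 21 + 27 + 18 = 66
AC = TC/Q = 66/3 = 22

22


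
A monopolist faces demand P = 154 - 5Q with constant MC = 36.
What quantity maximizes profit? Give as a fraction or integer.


TR = P*Q = (154 - 5Q)Q = 154Q - 5Q^2
MR = dTR/dQ = 154 - 10Q
Set MR = MC:
154 - 10Q = 36
118 = 10Q
Q* = 118/10 = 59/5

59/5


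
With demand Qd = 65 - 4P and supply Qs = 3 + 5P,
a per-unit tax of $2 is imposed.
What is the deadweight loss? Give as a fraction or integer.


Pre-tax equilibrium quantity: Q* = 337/9
Post-tax equilibrium quantity: Q_tax = 33
Reduction in quantity: Q* - Q_tax = 40/9
DWL = (1/2) * tax * (Q* - Q_tax)
DWL = (1/2) * 2 * 40/9 = 40/9

40/9


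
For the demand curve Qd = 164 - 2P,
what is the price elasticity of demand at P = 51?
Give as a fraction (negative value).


dQ/dP = -2
At P = 51: Q = 164 - 2*51 = 62
E = (dQ/dP)(P/Q) = (-2)(51/62) = -51/31

-51/31


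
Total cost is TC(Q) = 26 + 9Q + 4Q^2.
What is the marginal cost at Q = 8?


MC = dTC/dQ = 9 + 2*4*Q
At Q = 8:
MC = 9 + 8*8
MC = 9 + 64 = 73

73


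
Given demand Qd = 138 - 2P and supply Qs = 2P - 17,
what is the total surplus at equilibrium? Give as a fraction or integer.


Find equilibrium: 138 - 2P = 2P - 17
138 + 17 = 4P
P* = 155/4 = 155/4
Q* = 2*155/4 - 17 = 121/2
Inverse demand: P = 69 - Q/2, so P_max = 69
Inverse supply: P = 17/2 + Q/2, so P_min = 17/2
CS = (1/2) * 121/2 * (69 - 155/4) = 14641/16
PS = (1/2) * 121/2 * (155/4 - 17/2) = 14641/16
TS = CS + PS = 14641/16 + 14641/16 = 14641/8

14641/8


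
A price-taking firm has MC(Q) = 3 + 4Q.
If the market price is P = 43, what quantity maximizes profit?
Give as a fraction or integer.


In perfect competition, profit is maximized where P = MC.
43 = 3 + 4Q
40 = 4Q
Q* = 40/4 = 10

10


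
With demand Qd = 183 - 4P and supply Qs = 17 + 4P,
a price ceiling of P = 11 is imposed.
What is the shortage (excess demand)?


At P = 11:
Qd = 183 - 4*11 = 139
Qs = 17 + 4*11 = 61
Shortage = Qd - Qs = 139 - 61 = 78

78


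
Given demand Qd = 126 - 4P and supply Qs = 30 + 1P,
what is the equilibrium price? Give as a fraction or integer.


At equilibrium, Qd = Qs.
126 - 4P = 30 + 1P
126 - 30 = 4P + 1P
96 = 5P
P* = 96/5 = 96/5

96/5


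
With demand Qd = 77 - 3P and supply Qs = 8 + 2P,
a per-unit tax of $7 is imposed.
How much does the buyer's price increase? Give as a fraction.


With a per-unit tax, the buyer's price increase depends on relative slopes.
Supply slope: d = 2, Demand slope: b = 3
Buyer's price increase = d * tax / (b + d)
= 2 * 7 / (3 + 2)
= 14 / 5 = 14/5

14/5


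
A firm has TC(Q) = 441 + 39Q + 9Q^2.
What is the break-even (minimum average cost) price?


AC(Q) = 441/Q + 39 + 9Q
To minimize: dAC/dQ = -441/Q^2 + 9 = 0
Q^2 = 441/9 = 49
Q* = 7
Min AC = 441/7 + 39 + 9*7
Min AC = 63 + 39 + 63 = 165

165


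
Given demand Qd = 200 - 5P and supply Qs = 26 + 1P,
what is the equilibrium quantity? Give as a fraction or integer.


First find equilibrium price:
200 - 5P = 26 + 1P
P* = 174/6 = 29
Then substitute into demand:
Q* = 200 - 5 * 29 = 55

55


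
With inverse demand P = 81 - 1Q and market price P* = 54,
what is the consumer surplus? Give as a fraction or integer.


Maximum willingness to pay (at Q=0): P_max = 81
Quantity demanded at P* = 54:
Q* = (81 - 54)/1 = 27
CS = (1/2) * Q* * (P_max - P*)
CS = (1/2) * 27 * (81 - 54)
CS = (1/2) * 27 * 27 = 729/2

729/2


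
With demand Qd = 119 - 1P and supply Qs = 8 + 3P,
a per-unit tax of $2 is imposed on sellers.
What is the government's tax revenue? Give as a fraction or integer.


With tax on sellers, new supply: Qs' = 8 + 3(P - 2)
= 2 + 3P
New equilibrium quantity:
Q_new = 359/4
Tax revenue = tax * Q_new = 2 * 359/4 = 359/2

359/2


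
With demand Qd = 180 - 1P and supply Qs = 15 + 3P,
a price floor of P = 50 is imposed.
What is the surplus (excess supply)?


At P = 50:
Qd = 180 - 1*50 = 130
Qs = 15 + 3*50 = 165
Surplus = Qs - Qd = 165 - 130 = 35

35


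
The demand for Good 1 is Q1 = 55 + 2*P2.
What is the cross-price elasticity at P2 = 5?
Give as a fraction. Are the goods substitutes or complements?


dQ1/dP2 = 2
At P2 = 5: Q1 = 55 + 2*5 = 65
Exy = (dQ1/dP2)(P2/Q1) = 2 * 5 / 65 = 2/13
Since Exy > 0, the goods are substitutes.

2/13 (substitutes)


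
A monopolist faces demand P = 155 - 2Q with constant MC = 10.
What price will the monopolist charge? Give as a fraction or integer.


MR = 155 - 4Q
Set MR = MC: 155 - 4Q = 10
Q* = 145/4
Substitute into demand:
P* = 155 - 2*145/4 = 165/2

165/2


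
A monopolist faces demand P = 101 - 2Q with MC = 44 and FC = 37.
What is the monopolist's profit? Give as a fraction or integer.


MR = MC: 101 - 4Q = 44
Q* = 57/4
P* = 101 - 2*57/4 = 145/2
Profit = (P* - MC)*Q* - FC
= (145/2 - 44)*57/4 - 37
= 57/2*57/4 - 37
= 3249/8 - 37 = 2953/8

2953/8


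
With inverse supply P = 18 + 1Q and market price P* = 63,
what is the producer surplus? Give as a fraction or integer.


Minimum supply price (at Q=0): P_min = 18
Quantity supplied at P* = 63:
Q* = (63 - 18)/1 = 45
PS = (1/2) * Q* * (P* - P_min)
PS = (1/2) * 45 * (63 - 18)
PS = (1/2) * 45 * 45 = 2025/2

2025/2


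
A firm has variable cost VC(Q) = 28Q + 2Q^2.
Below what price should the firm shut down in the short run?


AVC(Q) = VC(Q)/Q = 28 + 2Q
AVC is increasing in Q, so minimum AVC is at Q -> 0+.
Min AVC = 28
The firm should shut down if P < 28.

28


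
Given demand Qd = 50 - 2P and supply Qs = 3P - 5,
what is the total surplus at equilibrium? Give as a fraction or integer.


Find equilibrium: 50 - 2P = 3P - 5
50 + 5 = 5P
P* = 55/5 = 11
Q* = 3*11 - 5 = 28
Inverse demand: P = 25 - Q/2, so P_max = 25
Inverse supply: P = 5/3 + Q/3, so P_min = 5/3
CS = (1/2) * 28 * (25 - 11) = 196
PS = (1/2) * 28 * (11 - 5/3) = 392/3
TS = CS + PS = 196 + 392/3 = 980/3

980/3


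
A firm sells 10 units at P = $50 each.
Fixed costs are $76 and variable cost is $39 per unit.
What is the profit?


Total Revenue = P * Q = 50 * 10 = $500
Total Cost = FC + VC*Q = 76 + 39*10 = $466
Profit = TR - TC = 500 - 466 = $34

$34


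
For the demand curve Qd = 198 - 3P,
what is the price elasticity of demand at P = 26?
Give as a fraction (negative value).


dQ/dP = -3
At P = 26: Q = 198 - 3*26 = 120
E = (dQ/dP)(P/Q) = (-3)(26/120) = -13/20

-13/20


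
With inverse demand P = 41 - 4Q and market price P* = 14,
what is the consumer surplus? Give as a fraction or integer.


Maximum willingness to pay (at Q=0): P_max = 41
Quantity demanded at P* = 14:
Q* = (41 - 14)/4 = 27/4
CS = (1/2) * Q* * (P_max - P*)
CS = (1/2) * 27/4 * (41 - 14)
CS = (1/2) * 27/4 * 27 = 729/8

729/8


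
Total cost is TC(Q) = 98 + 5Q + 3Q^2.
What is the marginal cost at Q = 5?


MC = dTC/dQ = 5 + 2*3*Q
At Q = 5:
MC = 5 + 6*5
MC = 5 + 30 = 35

35


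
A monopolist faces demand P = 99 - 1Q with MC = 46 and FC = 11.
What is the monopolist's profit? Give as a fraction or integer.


MR = MC: 99 - 2Q = 46
Q* = 53/2
P* = 99 - 1*53/2 = 145/2
Profit = (P* - MC)*Q* - FC
= (145/2 - 46)*53/2 - 11
= 53/2*53/2 - 11
= 2809/4 - 11 = 2765/4

2765/4


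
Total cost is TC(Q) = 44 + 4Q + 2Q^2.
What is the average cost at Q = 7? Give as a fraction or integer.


TC(7) = 44 + 4*7 + 2*7^2
TC(7) = 44 + 28 + 98 = 170
AC = TC/Q = 170/7 = 170/7

170/7


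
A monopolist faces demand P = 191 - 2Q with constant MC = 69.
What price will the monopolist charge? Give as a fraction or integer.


MR = 191 - 4Q
Set MR = MC: 191 - 4Q = 69
Q* = 61/2
Substitute into demand:
P* = 191 - 2*61/2 = 130

130


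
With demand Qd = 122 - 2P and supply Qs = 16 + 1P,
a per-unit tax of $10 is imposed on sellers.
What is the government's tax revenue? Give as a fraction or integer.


With tax on sellers, new supply: Qs' = 16 + 1(P - 10)
= 6 + 1P
New equilibrium quantity:
Q_new = 134/3
Tax revenue = tax * Q_new = 10 * 134/3 = 1340/3

1340/3


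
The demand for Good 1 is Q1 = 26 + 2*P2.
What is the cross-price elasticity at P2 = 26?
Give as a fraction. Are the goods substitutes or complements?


dQ1/dP2 = 2
At P2 = 26: Q1 = 26 + 2*26 = 78
Exy = (dQ1/dP2)(P2/Q1) = 2 * 26 / 78 = 2/3
Since Exy > 0, the goods are substitutes.

2/3 (substitutes)


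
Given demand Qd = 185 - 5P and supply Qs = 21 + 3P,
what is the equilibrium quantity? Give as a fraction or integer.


First find equilibrium price:
185 - 5P = 21 + 3P
P* = 164/8 = 41/2
Then substitute into demand:
Q* = 185 - 5 * 41/2 = 165/2

165/2


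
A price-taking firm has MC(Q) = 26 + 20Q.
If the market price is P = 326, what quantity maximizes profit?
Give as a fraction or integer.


In perfect competition, profit is maximized where P = MC.
326 = 26 + 20Q
300 = 20Q
Q* = 300/20 = 15

15


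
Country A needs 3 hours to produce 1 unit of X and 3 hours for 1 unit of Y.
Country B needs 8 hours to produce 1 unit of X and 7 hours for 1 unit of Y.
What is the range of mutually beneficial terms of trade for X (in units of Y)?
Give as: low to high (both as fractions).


Opportunity cost of X for Country A = hours_X / hours_Y = 3/3 = 1 units of Y
Opportunity cost of X for Country B = hours_X / hours_Y = 8/7 = 8/7 units of Y
Terms of trade must be between the two opportunity costs.
Range: 1 to 8/7

1 to 8/7


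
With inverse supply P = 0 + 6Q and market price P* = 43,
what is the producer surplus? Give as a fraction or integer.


Minimum supply price (at Q=0): P_min = 0
Quantity supplied at P* = 43:
Q* = (43 - 0)/6 = 43/6
PS = (1/2) * Q* * (P* - P_min)
PS = (1/2) * 43/6 * (43 - 0)
PS = (1/2) * 43/6 * 43 = 1849/12

1849/12


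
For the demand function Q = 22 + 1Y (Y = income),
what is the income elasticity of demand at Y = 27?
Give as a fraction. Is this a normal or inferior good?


dQ/dY = 1
At Y = 27: Q = 22 + 1*27 = 49
Ey = (dQ/dY)(Y/Q) = 1 * 27 / 49 = 27/49
Since Ey > 0, this is a normal good.

27/49 (normal good)


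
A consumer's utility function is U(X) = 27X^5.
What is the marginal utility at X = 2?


MU = dU/dX = 27*5*X^(5-1)
MU = 135*X^4
At X = 2:
MU = 135 * 2^4
MU = 135 * 16 = 2160

2160


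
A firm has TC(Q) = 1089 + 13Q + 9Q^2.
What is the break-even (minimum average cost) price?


AC(Q) = 1089/Q + 13 + 9Q
To minimize: dAC/dQ = -1089/Q^2 + 9 = 0
Q^2 = 1089/9 = 121
Q* = 11
Min AC = 1089/11 + 13 + 9*11
Min AC = 99 + 13 + 99 = 211

211


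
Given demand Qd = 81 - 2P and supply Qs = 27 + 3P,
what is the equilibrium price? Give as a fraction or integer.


At equilibrium, Qd = Qs.
81 - 2P = 27 + 3P
81 - 27 = 2P + 3P
54 = 5P
P* = 54/5 = 54/5

54/5


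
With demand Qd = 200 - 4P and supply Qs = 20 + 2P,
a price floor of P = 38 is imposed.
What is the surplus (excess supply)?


At P = 38:
Qd = 200 - 4*38 = 48
Qs = 20 + 2*38 = 96
Surplus = Qs - Qd = 96 - 48 = 48

48


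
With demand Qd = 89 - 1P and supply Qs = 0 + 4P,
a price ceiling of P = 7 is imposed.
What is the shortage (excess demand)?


At P = 7:
Qd = 89 - 1*7 = 82
Qs = 0 + 4*7 = 28
Shortage = Qd - Qs = 82 - 28 = 54

54


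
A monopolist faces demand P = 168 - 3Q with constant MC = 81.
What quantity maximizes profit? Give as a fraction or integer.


TR = P*Q = (168 - 3Q)Q = 168Q - 3Q^2
MR = dTR/dQ = 168 - 6Q
Set MR = MC:
168 - 6Q = 81
87 = 6Q
Q* = 87/6 = 29/2

29/2


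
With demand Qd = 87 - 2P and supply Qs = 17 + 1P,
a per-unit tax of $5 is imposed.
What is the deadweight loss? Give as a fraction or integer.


Pre-tax equilibrium quantity: Q* = 121/3
Post-tax equilibrium quantity: Q_tax = 37
Reduction in quantity: Q* - Q_tax = 10/3
DWL = (1/2) * tax * (Q* - Q_tax)
DWL = (1/2) * 5 * 10/3 = 25/3

25/3


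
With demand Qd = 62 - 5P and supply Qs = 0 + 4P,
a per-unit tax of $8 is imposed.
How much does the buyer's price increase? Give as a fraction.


With a per-unit tax, the buyer's price increase depends on relative slopes.
Supply slope: d = 4, Demand slope: b = 5
Buyer's price increase = d * tax / (b + d)
= 4 * 8 / (5 + 4)
= 32 / 9 = 32/9

32/9


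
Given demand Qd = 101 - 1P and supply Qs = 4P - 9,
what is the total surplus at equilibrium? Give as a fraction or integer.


Find equilibrium: 101 - 1P = 4P - 9
101 + 9 = 5P
P* = 110/5 = 22
Q* = 4*22 - 9 = 79
Inverse demand: P = 101 - Q/1, so P_max = 101
Inverse supply: P = 9/4 + Q/4, so P_min = 9/4
CS = (1/2) * 79 * (101 - 22) = 6241/2
PS = (1/2) * 79 * (22 - 9/4) = 6241/8
TS = CS + PS = 6241/2 + 6241/8 = 31205/8

31205/8


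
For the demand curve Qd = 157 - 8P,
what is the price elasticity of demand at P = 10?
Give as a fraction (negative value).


dQ/dP = -8
At P = 10: Q = 157 - 8*10 = 77
E = (dQ/dP)(P/Q) = (-8)(10/77) = -80/77

-80/77


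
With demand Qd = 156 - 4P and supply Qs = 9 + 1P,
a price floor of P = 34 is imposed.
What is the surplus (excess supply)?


At P = 34:
Qd = 156 - 4*34 = 20
Qs = 9 + 1*34 = 43
Surplus = Qs - Qd = 43 - 20 = 23

23


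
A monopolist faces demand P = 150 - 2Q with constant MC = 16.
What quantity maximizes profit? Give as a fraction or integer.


TR = P*Q = (150 - 2Q)Q = 150Q - 2Q^2
MR = dTR/dQ = 150 - 4Q
Set MR = MC:
150 - 4Q = 16
134 = 4Q
Q* = 134/4 = 67/2

67/2


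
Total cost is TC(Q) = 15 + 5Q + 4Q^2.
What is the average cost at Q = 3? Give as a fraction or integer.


TC(3) = 15 + 5*3 + 4*3^2
TC(3) = 15 + 15 + 36 = 66
AC = TC/Q = 66/3 = 22

22


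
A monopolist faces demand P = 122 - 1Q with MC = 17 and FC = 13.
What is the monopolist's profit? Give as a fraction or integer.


MR = MC: 122 - 2Q = 17
Q* = 105/2
P* = 122 - 1*105/2 = 139/2
Profit = (P* - MC)*Q* - FC
= (139/2 - 17)*105/2 - 13
= 105/2*105/2 - 13
= 11025/4 - 13 = 10973/4

10973/4


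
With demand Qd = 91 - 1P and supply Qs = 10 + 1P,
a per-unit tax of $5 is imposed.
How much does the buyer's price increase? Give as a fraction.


With a per-unit tax, the buyer's price increase depends on relative slopes.
Supply slope: d = 1, Demand slope: b = 1
Buyer's price increase = d * tax / (b + d)
= 1 * 5 / (1 + 1)
= 5 / 2 = 5/2

5/2


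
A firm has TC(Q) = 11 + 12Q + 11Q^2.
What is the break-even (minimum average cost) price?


AC(Q) = 11/Q + 12 + 11Q
To minimize: dAC/dQ = -11/Q^2 + 11 = 0
Q^2 = 11/11 = 1
Q* = 1
Min AC = 11/1 + 12 + 11*1
Min AC = 11 + 12 + 11 = 34

34


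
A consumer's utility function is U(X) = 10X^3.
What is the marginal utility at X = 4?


MU = dU/dX = 10*3*X^(3-1)
MU = 30*X^2
At X = 4:
MU = 30 * 4^2
MU = 30 * 16 = 480

480


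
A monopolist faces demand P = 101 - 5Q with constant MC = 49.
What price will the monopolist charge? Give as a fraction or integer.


MR = 101 - 10Q
Set MR = MC: 101 - 10Q = 49
Q* = 26/5
Substitute into demand:
P* = 101 - 5*26/5 = 75

75


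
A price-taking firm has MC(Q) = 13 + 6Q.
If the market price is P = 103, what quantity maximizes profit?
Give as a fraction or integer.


In perfect competition, profit is maximized where P = MC.
103 = 13 + 6Q
90 = 6Q
Q* = 90/6 = 15

15


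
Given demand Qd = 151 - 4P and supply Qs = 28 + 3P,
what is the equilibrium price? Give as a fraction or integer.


At equilibrium, Qd = Qs.
151 - 4P = 28 + 3P
151 - 28 = 4P + 3P
123 = 7P
P* = 123/7 = 123/7

123/7


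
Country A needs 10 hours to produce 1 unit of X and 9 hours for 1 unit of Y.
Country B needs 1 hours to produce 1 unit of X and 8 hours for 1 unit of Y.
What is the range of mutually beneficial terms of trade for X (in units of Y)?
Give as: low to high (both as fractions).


Opportunity cost of X for Country A = hours_X / hours_Y = 10/9 = 10/9 units of Y
Opportunity cost of X for Country B = hours_X / hours_Y = 1/8 = 1/8 units of Y
Terms of trade must be between the two opportunity costs.
Range: 1/8 to 10/9

1/8 to 10/9


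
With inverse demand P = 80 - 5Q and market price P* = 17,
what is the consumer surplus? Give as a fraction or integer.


Maximum willingness to pay (at Q=0): P_max = 80
Quantity demanded at P* = 17:
Q* = (80 - 17)/5 = 63/5
CS = (1/2) * Q* * (P_max - P*)
CS = (1/2) * 63/5 * (80 - 17)
CS = (1/2) * 63/5 * 63 = 3969/10

3969/10


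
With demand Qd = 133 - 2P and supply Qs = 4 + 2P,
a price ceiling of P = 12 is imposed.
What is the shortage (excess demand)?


At P = 12:
Qd = 133 - 2*12 = 109
Qs = 4 + 2*12 = 28
Shortage = Qd - Qs = 109 - 28 = 81

81


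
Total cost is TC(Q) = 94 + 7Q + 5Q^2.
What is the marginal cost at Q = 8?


MC = dTC/dQ = 7 + 2*5*Q
At Q = 8:
MC = 7 + 10*8
MC = 7 + 80 = 87

87


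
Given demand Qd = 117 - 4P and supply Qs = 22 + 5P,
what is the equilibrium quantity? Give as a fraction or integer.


First find equilibrium price:
117 - 4P = 22 + 5P
P* = 95/9 = 95/9
Then substitute into demand:
Q* = 117 - 4 * 95/9 = 673/9

673/9


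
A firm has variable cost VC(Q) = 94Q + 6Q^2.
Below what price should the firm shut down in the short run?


AVC(Q) = VC(Q)/Q = 94 + 6Q
AVC is increasing in Q, so minimum AVC is at Q -> 0+.
Min AVC = 94
The firm should shut down if P < 94.

94


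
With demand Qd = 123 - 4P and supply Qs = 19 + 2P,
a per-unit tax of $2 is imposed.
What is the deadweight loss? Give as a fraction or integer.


Pre-tax equilibrium quantity: Q* = 161/3
Post-tax equilibrium quantity: Q_tax = 51
Reduction in quantity: Q* - Q_tax = 8/3
DWL = (1/2) * tax * (Q* - Q_tax)
DWL = (1/2) * 2 * 8/3 = 8/3

8/3


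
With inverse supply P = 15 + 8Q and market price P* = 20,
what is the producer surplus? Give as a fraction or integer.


Minimum supply price (at Q=0): P_min = 15
Quantity supplied at P* = 20:
Q* = (20 - 15)/8 = 5/8
PS = (1/2) * Q* * (P* - P_min)
PS = (1/2) * 5/8 * (20 - 15)
PS = (1/2) * 5/8 * 5 = 25/16

25/16


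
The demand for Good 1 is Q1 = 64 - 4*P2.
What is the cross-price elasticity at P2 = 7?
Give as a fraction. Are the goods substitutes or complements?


dQ1/dP2 = -4
At P2 = 7: Q1 = 64 - 4*7 = 36
Exy = (dQ1/dP2)(P2/Q1) = -4 * 7 / 36 = -7/9
Since Exy < 0, the goods are complements.

-7/9 (complements)


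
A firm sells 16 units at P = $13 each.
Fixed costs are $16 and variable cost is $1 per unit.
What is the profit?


Total Revenue = P * Q = 13 * 16 = $208
Total Cost = FC + VC*Q = 16 + 1*16 = $32
Profit = TR - TC = 208 - 32 = $176

$176


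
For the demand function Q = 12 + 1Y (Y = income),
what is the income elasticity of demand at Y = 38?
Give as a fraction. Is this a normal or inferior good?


dQ/dY = 1
At Y = 38: Q = 12 + 1*38 = 50
Ey = (dQ/dY)(Y/Q) = 1 * 38 / 50 = 19/25
Since Ey > 0, this is a normal good.

19/25 (normal good)


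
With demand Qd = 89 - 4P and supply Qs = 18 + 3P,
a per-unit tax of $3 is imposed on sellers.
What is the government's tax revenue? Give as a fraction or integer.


With tax on sellers, new supply: Qs' = 18 + 3(P - 3)
= 9 + 3P
New equilibrium quantity:
Q_new = 303/7
Tax revenue = tax * Q_new = 3 * 303/7 = 909/7

909/7


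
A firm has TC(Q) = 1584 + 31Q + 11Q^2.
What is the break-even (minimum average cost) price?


AC(Q) = 1584/Q + 31 + 11Q
To minimize: dAC/dQ = -1584/Q^2 + 11 = 0
Q^2 = 1584/11 = 144
Q* = 12
Min AC = 1584/12 + 31 + 11*12
Min AC = 132 + 31 + 132 = 295

295


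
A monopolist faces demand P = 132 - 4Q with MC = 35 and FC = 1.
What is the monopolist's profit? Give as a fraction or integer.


MR = MC: 132 - 8Q = 35
Q* = 97/8
P* = 132 - 4*97/8 = 167/2
Profit = (P* - MC)*Q* - FC
= (167/2 - 35)*97/8 - 1
= 97/2*97/8 - 1
= 9409/16 - 1 = 9393/16

9393/16


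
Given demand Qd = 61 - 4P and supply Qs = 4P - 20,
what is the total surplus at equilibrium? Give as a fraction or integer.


Find equilibrium: 61 - 4P = 4P - 20
61 + 20 = 8P
P* = 81/8 = 81/8
Q* = 4*81/8 - 20 = 41/2
Inverse demand: P = 61/4 - Q/4, so P_max = 61/4
Inverse supply: P = 5 + Q/4, so P_min = 5
CS = (1/2) * 41/2 * (61/4 - 81/8) = 1681/32
PS = (1/2) * 41/2 * (81/8 - 5) = 1681/32
TS = CS + PS = 1681/32 + 1681/32 = 1681/16

1681/16


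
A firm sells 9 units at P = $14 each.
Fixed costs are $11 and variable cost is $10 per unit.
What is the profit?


Total Revenue = P * Q = 14 * 9 = $126
Total Cost = FC + VC*Q = 11 + 10*9 = $101
Profit = TR - TC = 126 - 101 = $25

$25


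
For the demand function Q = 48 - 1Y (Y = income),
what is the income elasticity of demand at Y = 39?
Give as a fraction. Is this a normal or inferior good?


dQ/dY = -1
At Y = 39: Q = 48 - 1*39 = 9
Ey = (dQ/dY)(Y/Q) = -1 * 39 / 9 = -13/3
Since Ey < 0, this is a inferior good.

-13/3 (inferior good)


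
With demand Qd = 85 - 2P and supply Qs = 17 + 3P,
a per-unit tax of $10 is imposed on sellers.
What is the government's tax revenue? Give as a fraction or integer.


With tax on sellers, new supply: Qs' = 17 + 3(P - 10)
= 3P - 13
New equilibrium quantity:
Q_new = 229/5
Tax revenue = tax * Q_new = 10 * 229/5 = 458

458


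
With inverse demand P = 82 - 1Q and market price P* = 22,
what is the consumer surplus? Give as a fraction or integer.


Maximum willingness to pay (at Q=0): P_max = 82
Quantity demanded at P* = 22:
Q* = (82 - 22)/1 = 60
CS = (1/2) * Q* * (P_max - P*)
CS = (1/2) * 60 * (82 - 22)
CS = (1/2) * 60 * 60 = 1800

1800


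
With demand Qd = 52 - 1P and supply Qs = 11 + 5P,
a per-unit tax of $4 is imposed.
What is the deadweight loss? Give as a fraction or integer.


Pre-tax equilibrium quantity: Q* = 271/6
Post-tax equilibrium quantity: Q_tax = 251/6
Reduction in quantity: Q* - Q_tax = 10/3
DWL = (1/2) * tax * (Q* - Q_tax)
DWL = (1/2) * 4 * 10/3 = 20/3

20/3


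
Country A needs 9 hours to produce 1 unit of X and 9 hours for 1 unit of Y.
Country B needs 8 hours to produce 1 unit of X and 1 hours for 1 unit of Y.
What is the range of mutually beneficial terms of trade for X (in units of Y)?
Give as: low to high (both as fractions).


Opportunity cost of X for Country A = hours_X / hours_Y = 9/9 = 1 units of Y
Opportunity cost of X for Country B = hours_X / hours_Y = 8/1 = 8 units of Y
Terms of trade must be between the two opportunity costs.
Range: 1 to 8

1 to 8


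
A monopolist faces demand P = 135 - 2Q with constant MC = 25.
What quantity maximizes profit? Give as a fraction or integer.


TR = P*Q = (135 - 2Q)Q = 135Q - 2Q^2
MR = dTR/dQ = 135 - 4Q
Set MR = MC:
135 - 4Q = 25
110 = 4Q
Q* = 110/4 = 55/2

55/2


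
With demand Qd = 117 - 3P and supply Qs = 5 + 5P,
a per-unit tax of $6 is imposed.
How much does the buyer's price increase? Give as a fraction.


With a per-unit tax, the buyer's price increase depends on relative slopes.
Supply slope: d = 5, Demand slope: b = 3
Buyer's price increase = d * tax / (b + d)
= 5 * 6 / (3 + 5)
= 30 / 8 = 15/4

15/4


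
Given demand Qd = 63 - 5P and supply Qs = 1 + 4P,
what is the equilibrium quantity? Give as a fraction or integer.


First find equilibrium price:
63 - 5P = 1 + 4P
P* = 62/9 = 62/9
Then substitute into demand:
Q* = 63 - 5 * 62/9 = 257/9

257/9


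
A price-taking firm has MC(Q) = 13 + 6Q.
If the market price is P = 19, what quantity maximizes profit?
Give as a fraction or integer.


In perfect competition, profit is maximized where P = MC.
19 = 13 + 6Q
6 = 6Q
Q* = 6/6 = 1

1


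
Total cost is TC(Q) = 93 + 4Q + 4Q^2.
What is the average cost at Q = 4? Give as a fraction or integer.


TC(4) = 93 + 4*4 + 4*4^2
TC(4) = 93 + 16 + 64 = 173
AC = TC/Q = 173/4 = 173/4

173/4


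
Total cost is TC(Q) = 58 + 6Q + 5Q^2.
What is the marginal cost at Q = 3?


MC = dTC/dQ = 6 + 2*5*Q
At Q = 3:
MC = 6 + 10*3
MC = 6 + 30 = 36

36


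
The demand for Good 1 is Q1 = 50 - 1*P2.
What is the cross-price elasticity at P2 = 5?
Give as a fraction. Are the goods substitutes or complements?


dQ1/dP2 = -1
At P2 = 5: Q1 = 50 - 1*5 = 45
Exy = (dQ1/dP2)(P2/Q1) = -1 * 5 / 45 = -1/9
Since Exy < 0, the goods are complements.

-1/9 (complements)


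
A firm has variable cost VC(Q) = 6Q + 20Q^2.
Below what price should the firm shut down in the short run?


AVC(Q) = VC(Q)/Q = 6 + 20Q
AVC is increasing in Q, so minimum AVC is at Q -> 0+.
Min AVC = 6
The firm should shut down if P < 6.

6


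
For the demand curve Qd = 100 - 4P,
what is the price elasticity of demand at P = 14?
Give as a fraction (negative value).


dQ/dP = -4
At P = 14: Q = 100 - 4*14 = 44
E = (dQ/dP)(P/Q) = (-4)(14/44) = -14/11

-14/11


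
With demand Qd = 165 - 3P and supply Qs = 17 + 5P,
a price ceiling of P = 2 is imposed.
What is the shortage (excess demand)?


At P = 2:
Qd = 165 - 3*2 = 159
Qs = 17 + 5*2 = 27
Shortage = Qd - Qs = 159 - 27 = 132

132


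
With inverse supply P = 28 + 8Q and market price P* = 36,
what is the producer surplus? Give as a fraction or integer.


Minimum supply price (at Q=0): P_min = 28
Quantity supplied at P* = 36:
Q* = (36 - 28)/8 = 1
PS = (1/2) * Q* * (P* - P_min)
PS = (1/2) * 1 * (36 - 28)
PS = (1/2) * 1 * 8 = 4

4


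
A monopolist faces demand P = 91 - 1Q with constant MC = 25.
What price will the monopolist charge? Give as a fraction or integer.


MR = 91 - 2Q
Set MR = MC: 91 - 2Q = 25
Q* = 33
Substitute into demand:
P* = 91 - 1*33 = 58

58


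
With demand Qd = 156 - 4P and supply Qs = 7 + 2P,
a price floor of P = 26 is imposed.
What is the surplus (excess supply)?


At P = 26:
Qd = 156 - 4*26 = 52
Qs = 7 + 2*26 = 59
Surplus = Qs - Qd = 59 - 52 = 7

7


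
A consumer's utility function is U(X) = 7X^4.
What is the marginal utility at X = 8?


MU = dU/dX = 7*4*X^(4-1)
MU = 28*X^3
At X = 8:
MU = 28 * 8^3
MU = 28 * 512 = 14336

14336


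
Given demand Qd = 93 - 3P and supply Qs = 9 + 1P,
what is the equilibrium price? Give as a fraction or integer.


At equilibrium, Qd = Qs.
93 - 3P = 9 + 1P
93 - 9 = 3P + 1P
84 = 4P
P* = 84/4 = 21

21
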